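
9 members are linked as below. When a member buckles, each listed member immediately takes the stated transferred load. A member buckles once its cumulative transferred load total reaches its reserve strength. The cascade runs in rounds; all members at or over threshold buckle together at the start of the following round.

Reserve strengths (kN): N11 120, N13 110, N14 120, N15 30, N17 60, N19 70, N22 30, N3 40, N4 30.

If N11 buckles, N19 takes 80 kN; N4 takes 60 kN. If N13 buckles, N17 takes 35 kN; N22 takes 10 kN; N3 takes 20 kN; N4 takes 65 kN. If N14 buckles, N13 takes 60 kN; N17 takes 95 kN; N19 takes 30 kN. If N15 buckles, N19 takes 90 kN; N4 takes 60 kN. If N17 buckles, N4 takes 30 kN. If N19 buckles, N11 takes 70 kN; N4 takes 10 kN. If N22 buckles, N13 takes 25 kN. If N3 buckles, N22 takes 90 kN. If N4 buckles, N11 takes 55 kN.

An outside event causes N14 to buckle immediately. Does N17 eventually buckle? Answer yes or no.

Round 1 — N14 buckles (initial).
  N13: +60 → 60 < 110
  N17: +95 → 95 ≥ 60
  N19: +30 → 30 < 70
Round 2 — N17 buckles.
  N4: +30 → 30 ≥ 30
Round 3 — N4 buckles.
  N11: +55 → 55 < 120
No further bucklings.

yes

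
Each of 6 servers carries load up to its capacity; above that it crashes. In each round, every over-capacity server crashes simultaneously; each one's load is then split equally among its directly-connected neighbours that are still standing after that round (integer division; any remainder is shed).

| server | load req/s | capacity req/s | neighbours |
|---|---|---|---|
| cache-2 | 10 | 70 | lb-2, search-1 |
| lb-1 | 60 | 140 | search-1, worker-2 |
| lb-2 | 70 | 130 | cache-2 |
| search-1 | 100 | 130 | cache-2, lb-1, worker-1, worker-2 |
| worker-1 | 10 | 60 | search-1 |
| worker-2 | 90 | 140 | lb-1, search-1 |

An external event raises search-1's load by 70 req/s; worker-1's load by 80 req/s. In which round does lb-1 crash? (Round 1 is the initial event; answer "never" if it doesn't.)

Round 1 — search-1 at 170 > 130; worker-1 at 90 > 60. search-1, worker-1 crash.
  search-1 sheds 170 req/s to cache-2, lb-1, worker-2: 56 each (2 lost).
    cache-2: 10+56 = 66 ≤ 70
    lb-1: 60+56 = 116 ≤ 140
    worker-2: 90+56 = 146 > 140
  worker-1 sheds 90 req/s: no online neighbours, lost.
Round 2 — worker-2 crashes.
  worker-2 sheds 146 req/s to lb-1: 146 each.
    lb-1: 116+146 = 262 > 140
Round 3 — lb-1 crashes.
  lb-1 sheds 262 req/s: no online neighbours, lost.
No further crashes.

3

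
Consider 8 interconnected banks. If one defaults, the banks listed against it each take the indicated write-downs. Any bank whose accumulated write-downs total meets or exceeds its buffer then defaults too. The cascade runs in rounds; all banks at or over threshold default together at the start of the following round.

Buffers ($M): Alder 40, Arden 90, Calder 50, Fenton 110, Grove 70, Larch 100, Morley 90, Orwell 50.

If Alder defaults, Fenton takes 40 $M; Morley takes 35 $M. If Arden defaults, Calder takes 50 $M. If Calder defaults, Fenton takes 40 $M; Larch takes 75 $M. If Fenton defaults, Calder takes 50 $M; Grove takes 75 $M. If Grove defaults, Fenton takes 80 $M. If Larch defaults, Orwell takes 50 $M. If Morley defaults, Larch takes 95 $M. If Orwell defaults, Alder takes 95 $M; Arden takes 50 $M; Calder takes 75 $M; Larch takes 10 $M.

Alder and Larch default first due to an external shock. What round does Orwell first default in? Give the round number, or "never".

2

Round 1 — Alder, Larch default (initial).
  Fenton: +40 → 40 < 110
  Morley: +35 → 35 < 90
  Orwell: +50 → 50 ≥ 50
Round 2 — Orwell defaults.
  Arden: +50 → 50 < 90
  Calder: +75 → 75 ≥ 50
Round 3 — Calder defaults.
  Fenton: +40 → 80 < 110
No further defaults.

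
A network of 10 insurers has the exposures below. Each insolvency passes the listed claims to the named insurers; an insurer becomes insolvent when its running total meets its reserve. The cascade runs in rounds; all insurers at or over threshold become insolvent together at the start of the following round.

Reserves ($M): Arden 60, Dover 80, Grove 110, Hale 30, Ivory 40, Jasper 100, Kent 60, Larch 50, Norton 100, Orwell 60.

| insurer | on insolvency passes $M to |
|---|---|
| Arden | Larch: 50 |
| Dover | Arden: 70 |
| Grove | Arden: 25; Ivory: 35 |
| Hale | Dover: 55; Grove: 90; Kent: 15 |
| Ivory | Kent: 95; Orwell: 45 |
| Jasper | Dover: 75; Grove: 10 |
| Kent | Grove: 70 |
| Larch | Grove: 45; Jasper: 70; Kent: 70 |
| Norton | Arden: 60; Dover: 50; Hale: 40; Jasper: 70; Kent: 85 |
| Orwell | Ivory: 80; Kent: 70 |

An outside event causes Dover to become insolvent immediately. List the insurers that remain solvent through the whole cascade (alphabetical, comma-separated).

Round 1 — Dover becomes insolvent (initial).
  Arden: +70 → 70 ≥ 60
Round 2 — Arden becomes insolvent.
  Larch: +50 → 50 ≥ 50
Round 3 — Larch becomes insolvent.
  Grove: +45 → 45 < 110
  Jasper: +70 → 70 < 100
  Kent: +70 → 70 ≥ 60
Round 4 — Kent becomes insolvent.
  Grove: +70 → 115 ≥ 110
Round 5 — Grove becomes insolvent.
  Ivory: +35 → 35 < 40
No further insolvencies.

Hale, Ivory, Jasper, Norton, Orwell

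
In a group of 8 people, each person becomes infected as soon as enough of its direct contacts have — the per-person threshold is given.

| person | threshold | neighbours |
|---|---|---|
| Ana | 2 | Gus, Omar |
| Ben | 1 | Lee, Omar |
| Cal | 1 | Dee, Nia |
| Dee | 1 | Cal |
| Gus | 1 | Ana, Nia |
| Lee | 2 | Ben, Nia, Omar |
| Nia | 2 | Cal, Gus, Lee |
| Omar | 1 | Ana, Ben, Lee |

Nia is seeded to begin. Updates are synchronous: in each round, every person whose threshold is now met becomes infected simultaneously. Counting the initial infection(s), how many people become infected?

4

Round 1 — Nia becomes infected (initial).
Round 2 — checking thresholds:
  Cal: 1 of 2 neighbours ≥ 1, becomes infected.
  Gus: 1 of 2 neighbours ≥ 1, becomes infected.
  Lee: 1 of 3 neighbours < 2, holds.
Round 3 — checking thresholds:
  Ana: 1 of 2 neighbours < 2, holds.
  Dee: 1 of 1 neighbours ≥ 1, becomes infected.
  Lee: 1 of 3 neighbours < 2, holds.
Round 4 — no new infections; cascade stops.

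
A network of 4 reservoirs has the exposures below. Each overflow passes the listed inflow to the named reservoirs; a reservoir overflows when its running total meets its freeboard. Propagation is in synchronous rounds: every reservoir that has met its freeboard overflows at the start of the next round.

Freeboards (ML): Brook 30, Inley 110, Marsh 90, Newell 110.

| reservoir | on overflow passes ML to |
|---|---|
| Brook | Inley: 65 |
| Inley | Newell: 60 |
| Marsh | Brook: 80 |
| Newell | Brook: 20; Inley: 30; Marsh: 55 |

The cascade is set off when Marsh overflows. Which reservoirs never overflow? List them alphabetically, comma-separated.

Inley, Newell

Round 1 — Marsh overflows (initial).
  Brook: +80 → 80 ≥ 30
Round 2 — Brook overflows.
  Inley: +65 → 65 < 110
No further overflows.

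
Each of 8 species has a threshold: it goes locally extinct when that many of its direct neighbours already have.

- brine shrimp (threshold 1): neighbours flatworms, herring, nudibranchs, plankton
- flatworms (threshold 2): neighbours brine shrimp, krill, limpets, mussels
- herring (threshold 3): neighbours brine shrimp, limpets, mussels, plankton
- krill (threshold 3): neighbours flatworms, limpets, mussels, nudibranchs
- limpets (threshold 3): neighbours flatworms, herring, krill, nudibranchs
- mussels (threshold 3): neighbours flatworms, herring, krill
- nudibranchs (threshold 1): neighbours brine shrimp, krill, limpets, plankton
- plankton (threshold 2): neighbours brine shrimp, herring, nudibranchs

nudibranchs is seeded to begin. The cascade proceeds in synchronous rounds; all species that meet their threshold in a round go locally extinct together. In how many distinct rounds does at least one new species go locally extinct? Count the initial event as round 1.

3

Round 1 — nudibranchs goes locally extinct (initial).
Round 2 — checking thresholds:
  brine shrimp: 1 of 4 neighbours ≥ 1, goes locally extinct.
  krill: 1 of 4 neighbours < 3, holds.
  limpets: 1 of 4 neighbours < 3, holds.
  plankton: 1 of 3 neighbours < 2, holds.
Round 3 — checking thresholds:
  flatworms: 1 of 4 neighbours < 2, holds.
  herring: 1 of 4 neighbours < 3, holds.
  krill: 1 of 4 neighbours < 3, holds.
  limpets: 1 of 4 neighbours < 3, holds.
  plankton: 2 of 3 neighbours ≥ 2, goes locally extinct.
Round 4 — no new extinctions; cascade stops.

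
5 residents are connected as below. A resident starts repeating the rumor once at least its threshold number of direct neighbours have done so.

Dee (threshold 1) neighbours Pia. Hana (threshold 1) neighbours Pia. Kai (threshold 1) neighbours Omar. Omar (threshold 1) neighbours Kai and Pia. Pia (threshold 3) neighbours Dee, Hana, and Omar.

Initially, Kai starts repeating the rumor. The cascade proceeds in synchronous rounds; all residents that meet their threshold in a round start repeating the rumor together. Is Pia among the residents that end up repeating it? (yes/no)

Round 1 — Kai starts repeating the rumor (initial).
Round 2 — checking thresholds:
  Omar: 1 of 2 neighbours ≥ 1, starts repeating the rumor.
Round 3 — no new spreads; cascade stops.

no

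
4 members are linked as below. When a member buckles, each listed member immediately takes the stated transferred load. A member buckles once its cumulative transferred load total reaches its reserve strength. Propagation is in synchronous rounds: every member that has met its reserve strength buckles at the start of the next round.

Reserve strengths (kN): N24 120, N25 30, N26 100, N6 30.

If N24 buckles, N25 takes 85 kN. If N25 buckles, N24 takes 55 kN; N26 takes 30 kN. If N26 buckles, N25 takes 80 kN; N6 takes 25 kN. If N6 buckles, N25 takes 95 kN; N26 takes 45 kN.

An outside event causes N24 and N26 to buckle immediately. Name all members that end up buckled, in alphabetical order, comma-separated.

Round 1 — N24, N26 buckle (initial).
  N25: +85+80 → 165 ≥ 30
  N6: +25 → 25 < 30
Round 2 — N25 buckles.
No further bucklings.

N24, N25, N26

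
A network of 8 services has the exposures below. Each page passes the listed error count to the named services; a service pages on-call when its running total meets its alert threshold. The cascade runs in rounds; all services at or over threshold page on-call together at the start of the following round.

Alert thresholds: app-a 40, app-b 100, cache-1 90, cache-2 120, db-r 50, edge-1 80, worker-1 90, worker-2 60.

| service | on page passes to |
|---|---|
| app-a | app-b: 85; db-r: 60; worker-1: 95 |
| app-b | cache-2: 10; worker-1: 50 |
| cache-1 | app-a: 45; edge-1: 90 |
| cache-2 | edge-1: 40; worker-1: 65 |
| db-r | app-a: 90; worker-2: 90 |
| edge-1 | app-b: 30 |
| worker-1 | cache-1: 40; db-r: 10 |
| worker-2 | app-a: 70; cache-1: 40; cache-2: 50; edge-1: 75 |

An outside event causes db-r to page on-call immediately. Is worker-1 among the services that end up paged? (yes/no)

yes

Round 1 — db-r pages on-call (initial).
  app-a: +90 → 90 ≥ 40
  worker-2: +90 → 90 ≥ 60
Round 2 — app-a, worker-2 page on-call.
  app-b: +85 → 85 < 100
  cache-1: +40 → 40 < 90
  cache-2: +50 → 50 < 120
  edge-1: +75 → 75 < 80
  worker-1: +95 → 95 ≥ 90
Round 3 — worker-1 pages on-call.
  cache-1: +40 → 80 < 90
No further pages.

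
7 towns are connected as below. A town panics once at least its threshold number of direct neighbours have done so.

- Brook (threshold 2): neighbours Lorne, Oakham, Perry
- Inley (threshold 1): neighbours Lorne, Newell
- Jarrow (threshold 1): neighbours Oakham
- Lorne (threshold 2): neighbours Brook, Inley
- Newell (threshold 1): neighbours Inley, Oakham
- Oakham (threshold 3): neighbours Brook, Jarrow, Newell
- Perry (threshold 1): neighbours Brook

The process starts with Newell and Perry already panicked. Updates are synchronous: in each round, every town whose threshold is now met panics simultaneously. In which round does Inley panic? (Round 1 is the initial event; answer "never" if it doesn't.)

2

Round 1 — Newell, Perry panic (initial).
Round 2 — checking thresholds:
  Brook: 1 of 3 neighbours < 2, below threshold.
  Inley: 1 of 2 neighbours ≥ 1, panics.
  Oakham: 1 of 3 neighbours < 3, below threshold.
Round 3 — no new panics; cascade stops.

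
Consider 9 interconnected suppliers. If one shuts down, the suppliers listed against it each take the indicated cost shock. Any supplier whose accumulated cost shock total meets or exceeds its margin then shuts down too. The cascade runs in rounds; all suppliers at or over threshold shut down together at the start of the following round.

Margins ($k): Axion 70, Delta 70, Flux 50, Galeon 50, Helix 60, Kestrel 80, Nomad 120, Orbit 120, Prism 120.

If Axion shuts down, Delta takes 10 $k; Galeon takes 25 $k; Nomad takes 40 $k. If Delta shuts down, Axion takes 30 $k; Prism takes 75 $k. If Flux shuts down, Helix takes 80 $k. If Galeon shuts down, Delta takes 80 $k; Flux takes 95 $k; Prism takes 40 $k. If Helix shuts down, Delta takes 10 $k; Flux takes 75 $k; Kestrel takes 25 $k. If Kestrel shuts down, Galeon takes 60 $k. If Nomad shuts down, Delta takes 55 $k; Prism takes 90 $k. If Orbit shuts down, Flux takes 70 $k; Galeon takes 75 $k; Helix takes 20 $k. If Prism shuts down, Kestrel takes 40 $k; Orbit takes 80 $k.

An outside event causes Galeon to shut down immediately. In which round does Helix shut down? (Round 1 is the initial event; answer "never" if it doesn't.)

3

Round 1 — Galeon shuts down (initial).
  Delta: +80 → 80 ≥ 70
  Flux: +95 → 95 ≥ 50
  Prism: +40 → 40 < 120
Round 2 — Delta, Flux shut down.
  Axion: +30 → 30 < 70
  Helix: +80 → 80 ≥ 60
  Prism: +75 → 115 < 120
Round 3 — Helix shuts down.
  Kestrel: +25 → 25 < 80
No further shutdowns.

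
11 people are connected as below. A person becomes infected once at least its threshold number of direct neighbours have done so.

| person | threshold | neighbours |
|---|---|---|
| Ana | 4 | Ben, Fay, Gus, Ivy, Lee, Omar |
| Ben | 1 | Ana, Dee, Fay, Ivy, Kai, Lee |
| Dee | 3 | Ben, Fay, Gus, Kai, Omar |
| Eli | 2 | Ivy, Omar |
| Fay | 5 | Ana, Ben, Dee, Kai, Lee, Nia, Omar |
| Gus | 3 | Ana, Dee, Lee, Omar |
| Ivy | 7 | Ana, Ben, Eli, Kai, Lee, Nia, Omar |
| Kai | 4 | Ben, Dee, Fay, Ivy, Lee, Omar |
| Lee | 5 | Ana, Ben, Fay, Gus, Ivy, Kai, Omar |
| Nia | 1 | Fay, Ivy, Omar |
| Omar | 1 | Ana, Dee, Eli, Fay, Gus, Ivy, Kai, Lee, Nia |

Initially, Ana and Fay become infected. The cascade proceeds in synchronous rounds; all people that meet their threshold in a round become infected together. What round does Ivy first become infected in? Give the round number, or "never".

never

Round 1 — Ana, Fay become infected (initial).
Round 2 — checking thresholds:
  Ben: 2 of 6 neighbours ≥ 1, becomes infected.
  Dee: 1 of 5 neighbours < 3, not yet.
  Gus: 1 of 4 neighbours < 3, not yet.
  Ivy: 1 of 7 neighbours < 7, not yet.
  Kai: 1 of 6 neighbours < 4, not yet.
  Lee: 2 of 7 neighbours < 5, not yet.
  Nia: 1 of 3 neighbours ≥ 1, becomes infected.
  Omar: 2 of 9 neighbours ≥ 1, becomes infected.
Round 3 — checking thresholds:
  Dee: 3 of 5 neighbours ≥ 3, becomes infected.
  Eli: 1 of 2 neighbours < 2, not yet.
  Gus: 2 of 4 neighbours < 3, not yet.
  Ivy: 4 of 7 neighbours < 7, not yet.
  Kai: 3 of 6 neighbours < 4, not yet.
  Lee: 4 of 7 neighbours < 5, not yet.
Round 4 — checking thresholds:
  Eli: 1 of 2 neighbours < 2, not yet.
  Gus: 3 of 4 neighbours ≥ 3, becomes infected.
  Ivy: 4 of 7 neighbours < 7, not yet.
  Kai: 4 of 6 neighbours ≥ 4, becomes infected.
  Lee: 4 of 7 neighbours < 5, not yet.
Round 5 — checking thresholds:
  Eli: 1 of 2 neighbours < 2, not yet.
  Ivy: 5 of 7 neighbours < 7, not yet.
  Lee: 6 of 7 neighbours ≥ 5, becomes infected.
Round 6 — no new infections; cascade stops.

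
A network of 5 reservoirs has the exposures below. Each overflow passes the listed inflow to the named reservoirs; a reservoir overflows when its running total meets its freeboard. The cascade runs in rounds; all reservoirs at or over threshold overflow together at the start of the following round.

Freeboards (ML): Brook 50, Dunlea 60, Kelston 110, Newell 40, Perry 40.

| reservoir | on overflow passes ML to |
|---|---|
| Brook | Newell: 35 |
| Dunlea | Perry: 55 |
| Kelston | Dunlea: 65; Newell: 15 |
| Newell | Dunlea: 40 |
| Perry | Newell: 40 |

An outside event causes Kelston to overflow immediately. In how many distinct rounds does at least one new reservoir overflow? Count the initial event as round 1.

4

Round 1 — Kelston overflows (initial).
  Dunlea: +65 → 65 ≥ 60
  Newell: +15 → 15 < 40
Round 2 — Dunlea overflows.
  Perry: +55 → 55 ≥ 40
Round 3 — Perry overflows.
  Newell: +40 → 55 ≥ 40
Round 4 — Newell overflows.
No further overflows.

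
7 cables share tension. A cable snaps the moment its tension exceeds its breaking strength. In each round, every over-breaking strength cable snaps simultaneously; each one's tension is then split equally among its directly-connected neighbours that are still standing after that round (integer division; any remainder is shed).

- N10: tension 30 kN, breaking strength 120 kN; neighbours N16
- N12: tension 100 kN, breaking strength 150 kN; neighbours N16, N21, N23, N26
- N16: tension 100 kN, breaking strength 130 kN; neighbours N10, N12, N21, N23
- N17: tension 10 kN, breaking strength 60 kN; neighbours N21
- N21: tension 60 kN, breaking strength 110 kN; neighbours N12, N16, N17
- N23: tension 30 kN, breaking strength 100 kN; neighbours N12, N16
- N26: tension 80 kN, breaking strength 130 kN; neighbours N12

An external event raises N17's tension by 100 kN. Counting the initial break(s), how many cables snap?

7

Round 1 — N17 at 110 > 60. N17 snaps.
  N17 sheds 110 kN to N21: 110 each.
    N21: 60+110 = 170 > 110
Round 2 — N21 snaps.
  N21 sheds 170 kN to N12, N16: 85 each.
    N12: 100+85 = 185 > 150
    N16: 100+85 = 185 > 130
Round 3 — N12, N16 snap.
  N12 sheds 185 kN to N23, N26: 92 each (1 lost).
    N23: 30+92 = 122 > 100
    N26: 80+92 = 172 > 130
  N16 sheds 185 kN to N10, N23: 92 each (1 lost).
    N10: 30+92 = 122 > 120
    N23: 122+92 = 214 > 100
Round 4 — N10, N23, N26 snap.
  N10 sheds 122 kN: no online neighbours, lost.
  N23 sheds 214 kN: no online neighbours, lost.
  N26 sheds 172 kN: no online neighbours, lost.
No further breaks.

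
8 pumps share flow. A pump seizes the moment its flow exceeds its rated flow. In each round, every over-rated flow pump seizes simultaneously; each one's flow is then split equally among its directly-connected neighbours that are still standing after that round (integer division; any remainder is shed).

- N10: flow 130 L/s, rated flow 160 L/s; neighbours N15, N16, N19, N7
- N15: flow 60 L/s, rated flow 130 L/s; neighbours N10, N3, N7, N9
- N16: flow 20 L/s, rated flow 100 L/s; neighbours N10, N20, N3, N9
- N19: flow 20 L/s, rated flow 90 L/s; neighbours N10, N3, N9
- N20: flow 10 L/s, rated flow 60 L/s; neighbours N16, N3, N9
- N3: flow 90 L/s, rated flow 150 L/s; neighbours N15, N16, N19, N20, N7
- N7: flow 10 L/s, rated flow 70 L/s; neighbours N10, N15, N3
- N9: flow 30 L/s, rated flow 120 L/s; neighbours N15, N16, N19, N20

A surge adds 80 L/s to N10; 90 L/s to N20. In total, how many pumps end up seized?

8

Round 1 — N10 at 210 > 160; N20 at 100 > 60. N10, N20 seize.
  N10 sheds 210 L/s to N15, N16, N19, N7: 52 each (2 lost).
    N15: 60+52 = 112 ≤ 130
    N16: 20+52 = 72 ≤ 100
    N19: 20+52 = 72 ≤ 90
    N7: 10+52 = 62 ≤ 70
  N20 sheds 100 L/s to N16, N3, N9: 33 each (1 lost).
    N16: 72+33 = 105 > 100
    N3: 90+33 = 123 ≤ 150
    N9: 30+33 = 63 ≤ 120
Round 2 — N16 seizes.
  N16 sheds 105 L/s to N3, N9: 52 each (1 lost).
    N3: 123+52 = 175 > 150
    N9: 63+52 = 115 ≤ 120
Round 3 — N3 seizes.
  N3 sheds 175 L/s to N15, N19, N7: 58 each (1 lost).
    N15: 112+58 = 170 > 130
    N19: 72+58 = 130 > 90
    N7: 62+58 = 120 > 70
Round 4 — N15, N19, N7 seize.
  N15 sheds 170 L/s to N9: 170 each.
    N9: 115+170 = 285 > 120
  N19 sheds 130 L/s to N9: 130 each.
    N9: 285+130 = 415 > 120
  N7 sheds 120 L/s: no online neighbours, lost.
Round 5 — N9 seizes.
  N9 sheds 415 L/s: no online neighbours, lost.
No further seizures.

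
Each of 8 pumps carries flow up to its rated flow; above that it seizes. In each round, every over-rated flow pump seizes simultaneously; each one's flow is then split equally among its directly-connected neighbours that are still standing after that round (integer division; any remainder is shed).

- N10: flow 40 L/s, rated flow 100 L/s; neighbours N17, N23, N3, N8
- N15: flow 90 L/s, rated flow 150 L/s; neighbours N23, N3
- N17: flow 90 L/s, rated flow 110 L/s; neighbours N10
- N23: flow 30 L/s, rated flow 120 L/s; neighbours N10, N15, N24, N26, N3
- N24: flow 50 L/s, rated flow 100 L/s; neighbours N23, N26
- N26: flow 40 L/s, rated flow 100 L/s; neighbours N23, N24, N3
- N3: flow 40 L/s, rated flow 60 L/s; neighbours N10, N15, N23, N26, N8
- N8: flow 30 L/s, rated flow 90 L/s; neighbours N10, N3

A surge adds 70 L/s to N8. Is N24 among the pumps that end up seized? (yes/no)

no

Round 1 — N8 at 100 > 90. N8 seizes.
  N8 sheds 100 L/s to N10, N3: 50 each.
    N10: 40+50 = 90 ≤ 100
    N3: 40+50 = 90 > 60
Round 2 — N3 seizes.
  N3 sheds 90 L/s to N10, N15, N23, N26: 22 each (2 lost).
    N10: 90+22 = 112 > 100
    N15: 90+22 = 112 ≤ 150
    N23: 30+22 = 52 ≤ 120
    N26: 40+22 = 62 ≤ 100
Round 3 — N10 seizes.
  N10 sheds 112 L/s to N17, N23: 56 each.
    N17: 90+56 = 146 > 110
    N23: 52+56 = 108 ≤ 120
Round 4 — N17 seizes.
  N17 sheds 146 L/s: no online neighbours, lost.
No further seizures.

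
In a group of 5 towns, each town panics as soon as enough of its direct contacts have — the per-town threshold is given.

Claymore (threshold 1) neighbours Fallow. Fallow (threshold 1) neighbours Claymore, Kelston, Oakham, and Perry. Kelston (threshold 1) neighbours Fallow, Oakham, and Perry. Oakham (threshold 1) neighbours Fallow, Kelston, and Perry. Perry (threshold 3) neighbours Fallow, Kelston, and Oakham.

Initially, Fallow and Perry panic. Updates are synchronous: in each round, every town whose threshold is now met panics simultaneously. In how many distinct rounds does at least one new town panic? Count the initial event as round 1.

2

Round 1 — Fallow, Perry panic (initial).
Round 2 — checking thresholds:
  Claymore: 1 of 1 neighbours ≥ 1, panics.
  Kelston: 2 of 3 neighbours ≥ 1, panics.
  Oakham: 2 of 3 neighbours ≥ 1, panics.
Round 3 — no new panics; cascade stops.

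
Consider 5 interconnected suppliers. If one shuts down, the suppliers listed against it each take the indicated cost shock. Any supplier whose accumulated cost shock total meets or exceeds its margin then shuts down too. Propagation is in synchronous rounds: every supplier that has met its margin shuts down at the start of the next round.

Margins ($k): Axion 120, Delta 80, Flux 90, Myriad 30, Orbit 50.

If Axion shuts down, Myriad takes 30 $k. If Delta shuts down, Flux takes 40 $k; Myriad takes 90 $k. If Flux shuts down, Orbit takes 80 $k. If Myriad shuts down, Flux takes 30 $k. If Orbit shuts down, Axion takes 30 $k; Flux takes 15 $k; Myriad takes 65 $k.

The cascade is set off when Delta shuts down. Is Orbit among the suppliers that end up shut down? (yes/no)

no

Round 1 — Delta shuts down (initial).
  Flux: +40 → 40 < 90
  Myriad: +90 → 90 ≥ 30
Round 2 — Myriad shuts down.
  Flux: +30 → 70 < 90
No further shutdowns.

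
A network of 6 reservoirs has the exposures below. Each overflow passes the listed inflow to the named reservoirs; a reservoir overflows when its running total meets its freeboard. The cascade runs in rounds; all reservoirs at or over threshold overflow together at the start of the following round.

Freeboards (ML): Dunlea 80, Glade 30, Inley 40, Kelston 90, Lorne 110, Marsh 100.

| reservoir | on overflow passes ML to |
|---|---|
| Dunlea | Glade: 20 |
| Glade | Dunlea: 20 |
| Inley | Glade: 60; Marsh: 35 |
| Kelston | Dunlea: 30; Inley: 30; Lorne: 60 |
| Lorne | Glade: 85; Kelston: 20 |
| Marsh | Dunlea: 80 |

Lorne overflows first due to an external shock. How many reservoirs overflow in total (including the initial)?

2

Round 1 — Lorne overflows (initial).
  Glade: +85 → 85 ≥ 30
  Kelston: +20 → 20 < 90
Round 2 — Glade overflows.
  Dunlea: +20 → 20 < 80
No further overflows.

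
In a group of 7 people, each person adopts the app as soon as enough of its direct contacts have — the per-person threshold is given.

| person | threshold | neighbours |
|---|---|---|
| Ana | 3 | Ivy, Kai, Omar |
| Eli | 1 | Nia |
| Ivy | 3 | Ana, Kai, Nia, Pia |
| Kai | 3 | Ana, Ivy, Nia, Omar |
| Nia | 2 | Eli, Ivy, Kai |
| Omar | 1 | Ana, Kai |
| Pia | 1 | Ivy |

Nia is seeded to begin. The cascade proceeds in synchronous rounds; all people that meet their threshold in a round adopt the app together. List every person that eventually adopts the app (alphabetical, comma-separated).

Round 1 — Nia adopts the app (initial).
Round 2 — checking thresholds:
  Eli: 1 of 1 neighbours ≥ 1, adopts the app.
  Ivy: 1 of 4 neighbours < 3, below threshold.
  Kai: 1 of 4 neighbours < 3, below threshold.
Round 3 — no new adoptions; cascade stops.

Eli, Nia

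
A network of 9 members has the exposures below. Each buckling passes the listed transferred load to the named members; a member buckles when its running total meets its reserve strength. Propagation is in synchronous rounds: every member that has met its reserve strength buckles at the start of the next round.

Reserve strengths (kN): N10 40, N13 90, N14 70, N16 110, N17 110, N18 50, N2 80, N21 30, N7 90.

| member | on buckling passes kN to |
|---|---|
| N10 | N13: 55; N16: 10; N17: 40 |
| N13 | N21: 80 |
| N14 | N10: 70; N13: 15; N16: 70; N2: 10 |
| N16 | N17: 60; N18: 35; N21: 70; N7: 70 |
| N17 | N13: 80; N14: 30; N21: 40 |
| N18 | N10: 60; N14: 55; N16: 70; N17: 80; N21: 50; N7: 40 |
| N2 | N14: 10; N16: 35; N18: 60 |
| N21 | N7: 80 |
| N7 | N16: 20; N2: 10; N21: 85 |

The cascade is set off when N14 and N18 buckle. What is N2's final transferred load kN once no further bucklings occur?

20

Round 1 — N14, N18 buckle (initial).
  N10: +70+60 → 130 ≥ 40
  N13: +15 → 15 < 90
  N16: +70+70 → 140 ≥ 110
  N17: +80 → 80 < 110
  N2: +10 → 10 < 80
  N21: +50 → 50 ≥ 30
  N7: +40 → 40 < 90
Round 2 — N10, N16, N21 buckle.
  N13: +55 → 70 < 90
  N17: +40+60 → 180 ≥ 110
  N7: +70+80 → 190 ≥ 90
Round 3 — N17, N7 buckle.
  N13: +80 → 150 ≥ 90
  N2: +10 → 20 < 80
Round 4 — N13 buckles.
No further bucklings.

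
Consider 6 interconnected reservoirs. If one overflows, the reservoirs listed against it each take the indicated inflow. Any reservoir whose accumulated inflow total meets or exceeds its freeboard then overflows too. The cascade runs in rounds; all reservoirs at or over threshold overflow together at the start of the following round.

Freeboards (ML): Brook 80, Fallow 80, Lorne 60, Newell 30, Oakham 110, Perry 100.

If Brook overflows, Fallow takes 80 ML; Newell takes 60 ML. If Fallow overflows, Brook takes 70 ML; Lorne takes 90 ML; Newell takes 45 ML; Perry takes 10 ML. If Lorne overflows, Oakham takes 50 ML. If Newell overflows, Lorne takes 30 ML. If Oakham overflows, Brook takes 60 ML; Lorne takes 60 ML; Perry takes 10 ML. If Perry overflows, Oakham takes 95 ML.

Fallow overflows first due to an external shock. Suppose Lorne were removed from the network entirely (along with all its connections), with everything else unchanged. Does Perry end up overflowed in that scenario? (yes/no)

no

With Lorne removed:
Round 1 — Fallow overflows (initial).
  Brook: +70 → 70 < 80
  Newell: +45 → 45 ≥ 30
  Perry: +10 → 10 < 100
Round 2 — Newell overflows.
No further overflows.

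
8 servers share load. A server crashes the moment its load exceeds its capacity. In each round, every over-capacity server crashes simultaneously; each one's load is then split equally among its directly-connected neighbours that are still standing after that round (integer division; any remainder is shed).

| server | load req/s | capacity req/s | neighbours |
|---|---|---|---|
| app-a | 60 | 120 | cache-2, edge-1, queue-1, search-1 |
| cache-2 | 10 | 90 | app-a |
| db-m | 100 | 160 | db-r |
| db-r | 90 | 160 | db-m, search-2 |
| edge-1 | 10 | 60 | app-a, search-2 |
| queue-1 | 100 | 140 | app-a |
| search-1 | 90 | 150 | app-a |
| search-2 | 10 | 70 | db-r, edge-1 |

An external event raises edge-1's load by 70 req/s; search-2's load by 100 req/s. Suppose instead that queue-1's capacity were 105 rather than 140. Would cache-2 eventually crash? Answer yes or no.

no

With queue-1's capacity at 105:
Round 1 — edge-1 at 80 > 60; search-2 at 110 > 70. edge-1, search-2 crash.
  edge-1 sheds 80 req/s to app-a: 80 each.
    app-a: 60+80 = 140 > 120
  search-2 sheds 110 req/s to db-r: 110 each.
    db-r: 90+110 = 200 > 160
Round 2 — app-a, db-r crash.
  app-a sheds 140 req/s to cache-2, queue-1, search-1: 46 each (2 lost).
    cache-2: 10+46 = 56 ≤ 90
    queue-1: 100+46 = 146 > 105
    search-1: 90+46 = 136 ≤ 150
  db-r sheds 200 req/s to db-m: 200 each.
    db-m: 100+200 = 300 > 160
Round 3 — db-m, queue-1 crash.
  db-m sheds 300 req/s: no online neighbours, lost.
  queue-1 sheds 146 req/s: no online neighbours, lost.
No further crashes.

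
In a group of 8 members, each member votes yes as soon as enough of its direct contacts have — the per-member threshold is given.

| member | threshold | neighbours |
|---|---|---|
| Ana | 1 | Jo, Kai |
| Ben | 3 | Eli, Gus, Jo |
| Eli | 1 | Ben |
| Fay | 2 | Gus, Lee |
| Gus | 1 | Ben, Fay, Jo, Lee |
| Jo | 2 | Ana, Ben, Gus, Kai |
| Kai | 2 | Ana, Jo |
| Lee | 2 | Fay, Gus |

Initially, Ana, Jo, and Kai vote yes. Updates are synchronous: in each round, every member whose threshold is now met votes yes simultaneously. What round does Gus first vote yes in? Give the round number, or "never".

2

Round 1 — Ana, Jo, Kai vote yes (initial).
Round 2 — checking thresholds:
  Ben: 1 of 3 neighbours < 3, holds.
  Gus: 1 of 4 neighbours ≥ 1, votes yes.
Round 3 — no new yes votes; cascade stops.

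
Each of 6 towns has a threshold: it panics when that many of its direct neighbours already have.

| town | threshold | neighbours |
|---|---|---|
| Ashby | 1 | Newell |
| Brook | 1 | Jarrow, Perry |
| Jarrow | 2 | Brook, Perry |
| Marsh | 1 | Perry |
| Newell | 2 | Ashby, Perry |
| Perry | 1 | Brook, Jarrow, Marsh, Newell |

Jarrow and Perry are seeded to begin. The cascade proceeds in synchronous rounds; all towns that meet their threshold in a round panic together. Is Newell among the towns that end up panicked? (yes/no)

no

Round 1 — Jarrow, Perry panic (initial).
Round 2 — checking thresholds:
  Brook: 2 of 2 neighbours ≥ 1, panics.
  Marsh: 1 of 1 neighbours ≥ 1, panics.
  Newell: 1 of 2 neighbours < 2, not yet.
Round 3 — no new panics; cascade stops.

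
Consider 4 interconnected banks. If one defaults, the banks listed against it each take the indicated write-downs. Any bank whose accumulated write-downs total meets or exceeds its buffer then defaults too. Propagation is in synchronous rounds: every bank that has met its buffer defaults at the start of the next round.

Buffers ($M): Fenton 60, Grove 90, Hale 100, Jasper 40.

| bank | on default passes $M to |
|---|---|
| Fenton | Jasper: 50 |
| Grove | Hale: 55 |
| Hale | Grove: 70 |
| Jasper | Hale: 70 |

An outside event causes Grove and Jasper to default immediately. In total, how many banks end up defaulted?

3

Round 1 — Grove, Jasper default (initial).
  Hale: +55+70 → 125 ≥ 100
Round 2 — Hale defaults.
No further defaults.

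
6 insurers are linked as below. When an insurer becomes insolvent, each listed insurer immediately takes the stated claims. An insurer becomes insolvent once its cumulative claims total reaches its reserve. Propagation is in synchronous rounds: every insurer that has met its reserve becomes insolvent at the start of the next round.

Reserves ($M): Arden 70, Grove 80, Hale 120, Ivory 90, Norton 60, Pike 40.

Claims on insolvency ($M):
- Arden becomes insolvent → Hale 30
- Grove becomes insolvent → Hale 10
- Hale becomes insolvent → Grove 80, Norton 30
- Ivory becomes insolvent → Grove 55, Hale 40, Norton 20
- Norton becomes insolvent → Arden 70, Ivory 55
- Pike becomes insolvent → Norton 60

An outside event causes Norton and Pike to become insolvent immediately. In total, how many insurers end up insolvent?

Round 1 — Norton, Pike become insolvent (initial).
  Arden: +70 → 70 ≥ 70
  Ivory: +55 → 55 < 90
Round 2 — Arden becomes insolvent.
  Hale: +30 → 30 < 120
No further insolvencies.

3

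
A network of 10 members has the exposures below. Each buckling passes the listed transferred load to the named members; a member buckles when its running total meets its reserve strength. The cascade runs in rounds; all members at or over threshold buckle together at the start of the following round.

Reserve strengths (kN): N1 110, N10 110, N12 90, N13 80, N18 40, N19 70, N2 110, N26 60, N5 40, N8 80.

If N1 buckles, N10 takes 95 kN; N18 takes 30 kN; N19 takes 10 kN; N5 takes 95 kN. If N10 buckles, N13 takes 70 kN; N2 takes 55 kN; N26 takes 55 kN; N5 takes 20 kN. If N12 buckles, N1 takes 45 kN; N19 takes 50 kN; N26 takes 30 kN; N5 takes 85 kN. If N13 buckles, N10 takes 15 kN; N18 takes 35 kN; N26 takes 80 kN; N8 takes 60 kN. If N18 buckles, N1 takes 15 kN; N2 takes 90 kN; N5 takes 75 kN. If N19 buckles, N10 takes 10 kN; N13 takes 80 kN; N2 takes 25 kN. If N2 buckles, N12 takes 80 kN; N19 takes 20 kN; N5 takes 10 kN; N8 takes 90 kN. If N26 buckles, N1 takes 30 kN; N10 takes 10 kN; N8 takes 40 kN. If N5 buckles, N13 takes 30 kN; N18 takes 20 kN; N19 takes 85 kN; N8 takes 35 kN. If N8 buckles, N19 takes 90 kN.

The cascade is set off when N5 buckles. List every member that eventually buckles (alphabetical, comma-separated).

N13, N18, N19, N2, N26, N5, N8

Round 1 — N5 buckles (initial).
  N13: +30 → 30 < 80
  N18: +20 → 20 < 40
  N19: +85 → 85 ≥ 70
  N8: +35 → 35 < 80
Round 2 — N19 buckles.
  N10: +10 → 10 < 110
  N13: +80 → 110 ≥ 80
  N2: +25 → 25 < 110
Round 3 — N13 buckles.
  N10: +15 → 25 < 110
  N18: +35 → 55 ≥ 40
  N26: +80 → 80 ≥ 60
  N8: +60 → 95 ≥ 80
Round 4 — N18, N26, N8 buckle.
  N1: +15+30 → 45 < 110
  N10: +10 → 35 < 110
  N2: +90 → 115 ≥ 110
Round 5 — N2 buckles.
  N12: +80 → 80 < 90
No further bucklings.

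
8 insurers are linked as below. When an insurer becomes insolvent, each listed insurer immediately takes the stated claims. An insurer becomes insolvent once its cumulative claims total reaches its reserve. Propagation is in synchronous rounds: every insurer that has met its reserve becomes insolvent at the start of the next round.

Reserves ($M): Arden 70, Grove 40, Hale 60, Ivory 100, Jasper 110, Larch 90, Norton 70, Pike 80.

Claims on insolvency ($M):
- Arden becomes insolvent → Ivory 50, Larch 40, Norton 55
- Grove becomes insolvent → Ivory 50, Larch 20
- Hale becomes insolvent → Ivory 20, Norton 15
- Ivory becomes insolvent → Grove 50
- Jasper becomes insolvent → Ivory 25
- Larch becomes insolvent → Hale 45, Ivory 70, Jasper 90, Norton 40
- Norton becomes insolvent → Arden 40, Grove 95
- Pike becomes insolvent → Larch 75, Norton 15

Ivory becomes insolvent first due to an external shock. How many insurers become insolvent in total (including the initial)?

Round 1 — Ivory becomes insolvent (initial).
  Grove: +50 → 50 ≥ 40
Round 2 — Grove becomes insolvent.
  Larch: +20 → 20 < 90
No further insolvencies.

2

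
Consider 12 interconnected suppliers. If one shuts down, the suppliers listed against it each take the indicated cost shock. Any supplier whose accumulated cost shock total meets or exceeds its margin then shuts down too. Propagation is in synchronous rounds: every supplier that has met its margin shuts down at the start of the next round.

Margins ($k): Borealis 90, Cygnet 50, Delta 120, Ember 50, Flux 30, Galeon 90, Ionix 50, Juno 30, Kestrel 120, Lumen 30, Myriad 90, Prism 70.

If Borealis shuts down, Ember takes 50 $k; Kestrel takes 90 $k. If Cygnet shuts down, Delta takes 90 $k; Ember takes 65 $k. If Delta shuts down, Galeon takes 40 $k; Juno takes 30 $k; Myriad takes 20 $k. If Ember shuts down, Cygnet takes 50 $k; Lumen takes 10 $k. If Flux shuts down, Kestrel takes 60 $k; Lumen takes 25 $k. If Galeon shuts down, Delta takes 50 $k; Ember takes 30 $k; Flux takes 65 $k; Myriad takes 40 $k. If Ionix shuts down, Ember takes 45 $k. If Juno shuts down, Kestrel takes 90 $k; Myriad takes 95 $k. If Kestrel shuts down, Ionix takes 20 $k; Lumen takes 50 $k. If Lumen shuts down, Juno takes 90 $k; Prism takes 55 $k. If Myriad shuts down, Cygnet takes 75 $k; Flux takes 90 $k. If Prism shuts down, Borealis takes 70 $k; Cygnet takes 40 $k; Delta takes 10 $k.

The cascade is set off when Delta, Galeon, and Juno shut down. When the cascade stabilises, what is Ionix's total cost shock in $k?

Round 1 — Delta, Galeon, Juno shut down (initial).
  Ember: +30 → 30 < 50
  Flux: +65 → 65 ≥ 30
  Kestrel: +90 → 90 < 120
  Myriad: +20+40+95 → 155 ≥ 90
Round 2 — Flux, Myriad shut down.
  Cygnet: +75 → 75 ≥ 50
  Kestrel: +60 → 150 ≥ 120
  Lumen: +25 → 25 < 30
Round 3 — Cygnet, Kestrel shut down.
  Ember: +65 → 95 ≥ 50
  Ionix: +20 → 20 < 50
  Lumen: +50 → 75 ≥ 30
Round 4 — Ember, Lumen shut down.
  Prism: +55 → 55 < 70
No further shutdowns.

20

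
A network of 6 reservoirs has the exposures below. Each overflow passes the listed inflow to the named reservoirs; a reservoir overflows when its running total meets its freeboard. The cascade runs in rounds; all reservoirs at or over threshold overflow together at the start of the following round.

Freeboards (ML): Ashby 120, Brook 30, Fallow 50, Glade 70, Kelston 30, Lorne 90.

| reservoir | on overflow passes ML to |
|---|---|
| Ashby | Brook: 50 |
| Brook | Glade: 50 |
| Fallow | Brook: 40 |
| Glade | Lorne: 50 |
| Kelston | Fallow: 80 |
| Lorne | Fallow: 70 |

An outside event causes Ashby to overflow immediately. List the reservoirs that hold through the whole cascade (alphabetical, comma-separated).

Round 1 — Ashby overflows (initial).
  Brook: +50 → 50 ≥ 30
Round 2 — Brook overflows.
  Glade: +50 → 50 < 70
No further overflows.

Fallow, Glade, Kelston, Lorne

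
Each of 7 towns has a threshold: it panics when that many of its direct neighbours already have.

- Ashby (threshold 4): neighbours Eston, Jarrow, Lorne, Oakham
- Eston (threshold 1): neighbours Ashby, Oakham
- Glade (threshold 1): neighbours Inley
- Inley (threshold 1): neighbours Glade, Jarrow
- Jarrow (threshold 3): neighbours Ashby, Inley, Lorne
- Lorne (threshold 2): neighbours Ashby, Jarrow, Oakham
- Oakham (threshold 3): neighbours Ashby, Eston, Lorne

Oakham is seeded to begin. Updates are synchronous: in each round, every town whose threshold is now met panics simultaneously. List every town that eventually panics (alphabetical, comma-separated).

Eston, Oakham

Round 1 — Oakham panics (initial).
Round 2 — checking thresholds:
  Ashby: 1 of 4 neighbours < 4, below threshold.
  Eston: 1 of 2 neighbours ≥ 1, panics.
  Lorne: 1 of 3 neighbours < 2, below threshold.
Round 3 — no new panics; cascade stops.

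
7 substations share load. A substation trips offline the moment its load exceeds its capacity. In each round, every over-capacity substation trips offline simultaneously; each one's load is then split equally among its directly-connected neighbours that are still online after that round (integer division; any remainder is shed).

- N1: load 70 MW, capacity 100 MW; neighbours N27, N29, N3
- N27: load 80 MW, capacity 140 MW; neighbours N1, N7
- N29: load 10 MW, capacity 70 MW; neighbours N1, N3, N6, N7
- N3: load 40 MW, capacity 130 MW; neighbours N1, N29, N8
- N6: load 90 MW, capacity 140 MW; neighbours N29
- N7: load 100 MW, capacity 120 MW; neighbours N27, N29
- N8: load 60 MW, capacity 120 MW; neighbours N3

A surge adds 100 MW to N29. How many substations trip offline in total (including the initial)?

6

Round 1 — N29 at 110 > 70. N29 trips offline.
  N29 sheds 110 MW to N1, N3, N6, N7: 27 each (2 lost).
    N1: 70+27 = 97 ≤ 100
    N3: 40+27 = 67 ≤ 130
    N6: 90+27 = 117 ≤ 140
    N7: 100+27 = 127 > 120
Round 2 — N7 trips offline.
  N7 sheds 127 MW to N27: 127 each.
    N27: 80+127 = 207 > 140
Round 3 — N27 trips offline.
  N27 sheds 207 MW to N1: 207 each.
    N1: 97+207 = 304 > 100
Round 4 — N1 trips offline.
  N1 sheds 304 MW to N3: 304 each.
    N3: 67+304 = 371 > 130
Round 5 — N3 trips offline.
  N3 sheds 371 MW to N8: 371 each.
    N8: 60+371 = 431 > 120
Round 6 — N8 trips offline.
  N8 sheds 431 MW: no online neighbours, lost.
No further trips.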